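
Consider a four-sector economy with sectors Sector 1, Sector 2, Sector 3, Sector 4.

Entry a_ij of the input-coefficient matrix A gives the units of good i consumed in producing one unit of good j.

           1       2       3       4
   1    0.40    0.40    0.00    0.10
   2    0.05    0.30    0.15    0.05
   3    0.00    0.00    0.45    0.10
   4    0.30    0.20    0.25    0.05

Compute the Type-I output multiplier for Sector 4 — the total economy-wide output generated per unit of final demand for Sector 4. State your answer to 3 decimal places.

m_4 = 1.945

I − A =
  [   0.60    -0.40     0.00    -0.10]
  [  -0.05     0.70    -0.15    -0.05]
  [   0.00     0.00     0.55    -0.10]
  [  -0.30    -0.20    -0.25     0.95]
Compute the cofactors C_ij = (−1)^(i+j)·(3×3 minor ij) of I−A; the adjugate is their transpose:
adj(I−A) = Cᵀ =
  [ 0.339750   0.210000   0.082500   0.055500]
  [ 0.037625   0.282000   0.089750   0.028250]
  [ 0.022000   0.024000   0.346000   0.040000]
  [ 0.121000   0.132000   0.136000   0.220000]
det(I−A) = Σ_j (I−A)_1j·C_1j = (0.60)(0.339750) + (-0.40)(0.037625) + (0.00)(0.022000) + (-0.10)(0.121000) = 0.1767
(I − A)⁻¹ = adj(I−A) / det(I−A) ≈
  [   1.9228     1.1885     0.4669     0.3141]
  [   0.2129     1.5959     0.5079     0.1599]
  [   0.1245     0.1358     1.9581     0.2264]
  [   0.6848     0.7470     0.7697     1.2450]
The output multiplier for sector j is the column-j sum of the Leontief inverse (I − A)⁻¹ = adj(I−A) / det(I−A).
Column 4 of adj(I−A): (0.055500, 0.028250, 0.040000, 0.220000); det(I−A) = 0.1767.
m_4 = (0.055500 + 0.028250 + 0.040000 + 0.220000) / 0.1767 = 0.34375 / 0.1767 ≈ 1.945.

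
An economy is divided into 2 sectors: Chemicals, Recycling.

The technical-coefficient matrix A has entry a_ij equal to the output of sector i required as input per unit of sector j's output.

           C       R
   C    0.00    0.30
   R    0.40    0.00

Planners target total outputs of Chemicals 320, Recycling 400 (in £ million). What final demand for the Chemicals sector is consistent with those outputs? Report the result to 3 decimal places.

d_C = 200.000

I − A =
  [   1.00    -0.30]
  [  -0.40     1.00]
d = (I − A) x:
  d_C = (+1.00)·320 + (-0.30)·400 = 200.000
  d_R = (-0.40)·320 + (+1.00)·400 = 272.000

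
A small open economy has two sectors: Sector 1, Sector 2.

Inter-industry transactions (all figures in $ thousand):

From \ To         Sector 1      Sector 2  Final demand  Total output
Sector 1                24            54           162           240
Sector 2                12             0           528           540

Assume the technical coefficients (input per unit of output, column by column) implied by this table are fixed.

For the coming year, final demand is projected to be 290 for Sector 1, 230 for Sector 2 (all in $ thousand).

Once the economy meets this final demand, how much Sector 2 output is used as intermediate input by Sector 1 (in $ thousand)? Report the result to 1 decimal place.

Technical coefficients a_ij = z_ij / X_j:
  a_11 = 24/240 = 0.10, a_21 = 12/240 = 0.05
  a_12 = 54/540 = 0.10, a_22 = 0/540 = 0.00
I − A =
  [   0.90    -0.10]
  [  -0.05     1.00]
det(I−A) = (0.90)(1.00) − (-0.10)(-0.05) = 0.8950
adj(I−A) = [[1.00, 0.10], [0.05, 0.90]]
(I − A)⁻¹ = adj(I−A) / det(I−A) ≈
  [   1.1173     0.1117]
  [   0.0559     1.0056]
First solve x = (I − A)⁻¹ d = adj(I−A)·d / det(I−A); in particular x_1 = (1.00·290 + 0.10·230) / 0.8950 = 313.00 / 0.8950 ≈ 349.721.
Intermediate flow from 2 to 1: z_21 = a_21 · x_1 = 0.05 × 313.00 / 0.8950 = 15.65 / 0.8950 ≈ 17.5.

z_21 = 17.5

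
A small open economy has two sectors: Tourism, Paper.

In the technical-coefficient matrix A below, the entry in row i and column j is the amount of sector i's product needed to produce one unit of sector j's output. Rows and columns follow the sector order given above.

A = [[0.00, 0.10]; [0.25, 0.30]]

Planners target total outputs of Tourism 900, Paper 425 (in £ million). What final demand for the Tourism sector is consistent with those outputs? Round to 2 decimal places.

I − A =
  [   1.00    -0.10]
  [  -0.25     0.70]
d = (I − A) x:
  d_T = (+1.00)·900 + (-0.10)·425 = 857.50
  d_P = (-0.25)·900 + (+0.70)·425 = 72.50

d_T = 857.50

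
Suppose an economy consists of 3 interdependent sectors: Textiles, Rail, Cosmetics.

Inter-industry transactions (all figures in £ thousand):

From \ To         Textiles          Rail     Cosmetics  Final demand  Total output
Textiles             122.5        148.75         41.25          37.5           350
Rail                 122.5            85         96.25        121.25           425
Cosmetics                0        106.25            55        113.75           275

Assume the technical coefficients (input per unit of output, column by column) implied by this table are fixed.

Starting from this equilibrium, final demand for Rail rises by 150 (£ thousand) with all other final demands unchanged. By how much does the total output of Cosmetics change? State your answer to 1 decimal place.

Technical coefficients a_ij = z_ij / X_j:
  a_TT = 122.5/350 = 0.35, a_RT = 122.5/350 = 0.35, a_CT = 0/350 = 0.00
  a_TR = 148.75/425 = 0.35, a_RR = 85/425 = 0.20, a_CR = 106.25/425 = 0.25
  a_TC = 41.25/275 = 0.15, a_RC = 96.25/275 = 0.35, a_CC = 55/275 = 0.20
I − A =
  [   0.65    -0.35    -0.15]
  [  -0.35     0.80    -0.35]
  [   0.00    -0.25     0.80]
Cofactors of I−A, C_ij = (−1)^(i+j)·(minor ij) (rows/columns in the sector order above):
  C_11 = (0.80)(0.80) − (-0.35)(-0.25) = 0.5525
  C_12 = −[(-0.35)(0.80) − (-0.35)(0.00)] = 0.2800
  C_13 = (-0.35)(-0.25) − (0.80)(0.00) = 0.0875
  C_21 = −[(-0.35)(0.80) − (-0.15)(-0.25)] = 0.3175
  C_22 = (0.65)(0.80) − (-0.15)(0.00) = 0.5200
  C_23 = −[(0.65)(-0.25) − (-0.35)(0.00)] = 0.1625
  C_31 = (-0.35)(-0.35) − (-0.15)(0.80) = 0.2425
  C_32 = −[(0.65)(-0.35) − (-0.15)(-0.35)] = 0.2800
  C_33 = (0.65)(0.80) − (-0.35)(-0.35) = 0.3975
det(I−A) = Σ_j (I−A)_1j·C_1j = (0.65)(0.5525) + (-0.35)(0.2800) + (-0.15)(0.0875) = 0.2480
adj(I−A) = Cᵀ =
  [ 0.5525   0.3175   0.2425]
  [ 0.2800   0.5200   0.2800]
  [ 0.0875   0.1625   0.3975]
(I − A)⁻¹ = adj(I−A) / det(I−A) ≈
  [   2.2278     1.2802     0.9778]
  [   1.1290     2.0968     1.1290]
  [   0.3528     0.6552     1.6028]
Δx = (I − A)⁻¹ Δd with Δd having +150 in the Rail component and 0 elsewhere.
So Δx_C = L_CR · (+150), where L_CR = adj(I−A)_CR / det(I−A) = 0.1625 / 0.2480.
Δx_C = 0.1625 × (+150) / 0.2480 = 24.375 / 0.2480 ≈ 98.3.

Δx_C = 98.3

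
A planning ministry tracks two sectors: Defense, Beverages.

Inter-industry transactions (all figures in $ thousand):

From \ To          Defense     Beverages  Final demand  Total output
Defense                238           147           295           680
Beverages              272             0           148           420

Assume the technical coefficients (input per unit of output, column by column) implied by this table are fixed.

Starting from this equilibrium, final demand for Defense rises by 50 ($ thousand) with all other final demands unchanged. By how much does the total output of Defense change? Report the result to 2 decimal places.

Technical coefficients a_ij = z_ij / X_j:
  a_11 = 238/680 = 0.35, a_21 = 272/680 = 0.40
  a_12 = 147/420 = 0.35, a_22 = 0/420 = 0.00
I − A =
  [   0.65    -0.35]
  [  -0.40     1.00]
det(I−A) = (0.65)(1.00) − (-0.35)(-0.40) = 0.5100
adj(I−A) = [[1.00, 0.35], [0.40, 0.65]]
(I − A)⁻¹ = adj(I−A) / det(I−A) ≈
  [   1.9608     0.6863]
  [   0.7843     1.2745]
Δx = (I − A)⁻¹ Δd with Δd having +50 in the Defense component and 0 elsewhere.
So Δx_1 = L_11 · (+50), where L_11 = adj(I−A)_11 / det(I−A) = 1.00 / 0.5100.
Δx_1 = 1.00 × (+50) / 0.5100 = 50.00 / 0.5100 ≈ 98.04.

Δx_1 = 98.04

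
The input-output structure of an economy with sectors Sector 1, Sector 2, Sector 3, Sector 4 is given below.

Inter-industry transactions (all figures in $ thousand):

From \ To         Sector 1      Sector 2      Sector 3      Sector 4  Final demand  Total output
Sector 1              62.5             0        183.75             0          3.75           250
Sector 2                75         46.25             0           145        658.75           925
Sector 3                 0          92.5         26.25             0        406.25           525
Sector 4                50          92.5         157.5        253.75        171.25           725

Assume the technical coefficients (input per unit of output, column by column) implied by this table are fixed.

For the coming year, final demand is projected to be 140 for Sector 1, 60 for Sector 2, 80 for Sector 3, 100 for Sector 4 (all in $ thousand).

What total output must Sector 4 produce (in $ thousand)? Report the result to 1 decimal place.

x_4 = 306.2

Technical coefficients a_ij = z_ij / X_j:
  a_11 = 62.5/250 = 0.25, a_21 = 75/250 = 0.30, a_31 = 0/250 = 0.00, a_41 = 50/250 = 0.20
  a_12 = 0/925 = 0.00, a_22 = 46.25/925 = 0.05, a_32 = 92.5/925 = 0.10, a_42 = 92.5/925 = 0.10
  a_13 = 183.75/525 = 0.35, a_23 = 0/525 = 0.00, a_33 = 26.25/525 = 0.05, a_43 = 157.5/525 = 0.30
  a_14 = 0/725 = 0.00, a_24 = 145/725 = 0.20, a_34 = 0/725 = 0.00, a_44 = 253.75/725 = 0.35
I − A =
  [   0.75     0.00    -0.35     0.00]
  [  -0.30     0.95     0.00    -0.20]
  [   0.00    -0.10     0.95     0.00]
  [  -0.20    -0.10    -0.30     0.65]
Compute the cofactors C_ij = (−1)^(i+j)·(3×3 minor ij) of I−A; the adjugate is their transpose:
adj(I−A) = Cᵀ =
  [ 0.561625   0.022750   0.209125   0.007000]
  [ 0.223250   0.463125   0.127250   0.142500]
  [ 0.023500   0.048750   0.448125   0.015000]
  [ 0.218000   0.100750   0.290750   0.666375]
det(I−A) = Σ_j (I−A)_1j·C_1j = (0.75)(0.561625) + (0.00)(0.223250) + (-0.35)(0.023500) + (0.00)(0.218000) = 0.41299375
(I − A)⁻¹ = adj(I−A) / det(I−A) ≈
  [   1.3599     0.0551     0.5064     0.0169]
  [   0.5406     1.1214     0.3081     0.3450]
  [   0.0569     0.1180     1.0851     0.0363]
  [   0.5279     0.2440     0.7040     1.6135]
x = (I − A)⁻¹ d = adj(I−A)·d / det(I−A), with det(I−A) = 0.41299375:
  x_1 = (0.561625·140 + 0.022750·60 + 0.209125·80 + 0.007000·100) / 0.41299375 = 97.4225 / 0.41299375 ≈ 235.9
  x_2 = (0.223250·140 + 0.463125·60 + 0.127250·80 + 0.142500·100) / 0.41299375 = 83.4725 / 0.41299375 ≈ 202.1
  x_3 = (0.023500·140 + 0.048750·60 + 0.448125·80 + 0.015000·100) / 0.41299375 = 43.565 / 0.41299375 ≈ 105.5
  x_4 = (0.218000·140 + 0.100750·60 + 0.290750·80 + 0.666375·100) / 0.41299375 = 126.4625 / 0.41299375 ≈ 306.2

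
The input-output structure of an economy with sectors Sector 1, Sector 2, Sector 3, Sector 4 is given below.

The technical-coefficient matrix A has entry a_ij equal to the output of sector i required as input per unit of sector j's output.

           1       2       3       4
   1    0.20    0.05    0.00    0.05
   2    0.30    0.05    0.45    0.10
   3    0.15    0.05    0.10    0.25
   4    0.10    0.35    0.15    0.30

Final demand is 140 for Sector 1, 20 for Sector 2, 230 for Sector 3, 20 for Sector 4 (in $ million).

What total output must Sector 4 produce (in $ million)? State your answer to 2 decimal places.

I − A =
  [   0.80    -0.05     0.00    -0.05]
  [  -0.30     0.95    -0.45    -0.10]
  [  -0.15    -0.05     0.90    -0.25]
  [  -0.10    -0.35    -0.15     0.70]
Compute the cofactors C_ij = (−1)^(i+j)·(3×3 minor ij) of I−A; the adjugate is their transpose:
adj(I−A) = Cᵀ =
  [ 0.475500   0.045750   0.031500   0.051750]
  [ 0.247500   0.468375   0.264000   0.178875]
  [ 0.155500   0.106875   0.483000   0.198875]
  [ 0.225000   0.263625   0.240000   0.649125]
det(I−A) = Σ_j (I−A)_1j·C_1j = (0.80)(0.475500) + (-0.05)(0.247500) + (0.00)(0.155500) + (-0.05)(0.225000) = 0.356775
(I − A)⁻¹ = adj(I−A) / det(I−A) ≈
  [   1.3328     0.1282     0.0883     0.1450]
  [   0.6937     1.3128     0.7400     0.5014]
  [   0.4358     0.2996     1.3538     0.5574]
  [   0.6306     0.7389     0.6727     1.8194]
x = (I − A)⁻¹ d = adj(I−A)·d / det(I−A), with det(I−A) = 0.356775:
  x_1 = (0.475500·140 + 0.045750·20 + 0.031500·230 + 0.051750·20) / 0.356775 = 75.765 / 0.356775 ≈ 212.36
  x_2 = (0.247500·140 + 0.468375·20 + 0.264000·230 + 0.178875·20) / 0.356775 = 108.315 / 0.356775 ≈ 303.59
  x_3 = (0.155500·140 + 0.106875·20 + 0.483000·230 + 0.198875·20) / 0.356775 = 138.975 / 0.356775 ≈ 389.53
  x_4 = (0.225000·140 + 0.263625·20 + 0.240000·230 + 0.649125·20) / 0.356775 = 104.955 / 0.356775 ≈ 294.18

x_4 = 294.18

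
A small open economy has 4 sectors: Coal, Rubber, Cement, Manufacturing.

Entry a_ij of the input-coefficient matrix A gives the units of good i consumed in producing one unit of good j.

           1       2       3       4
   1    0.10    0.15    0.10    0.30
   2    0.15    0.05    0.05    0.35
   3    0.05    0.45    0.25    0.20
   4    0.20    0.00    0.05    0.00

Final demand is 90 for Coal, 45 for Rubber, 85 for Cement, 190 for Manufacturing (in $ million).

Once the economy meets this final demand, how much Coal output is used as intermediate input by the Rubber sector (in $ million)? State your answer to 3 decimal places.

z_12 = 29.819

I − A =
  [   0.90    -0.15    -0.10    -0.30]
  [  -0.15     0.95    -0.05    -0.35]
  [  -0.05    -0.45     0.75    -0.20]
  [  -0.20     0.00    -0.05     1.00]
Compute the cofactors C_ij = (−1)^(i+j)·(3×3 minor ij) of I−A; the adjugate is their transpose:
adj(I−A) = Cᵀ =
  [ 0.672625   0.162750   0.119375   0.282625]
  [ 0.168875   0.611250   0.082000   0.281000]
  [ 0.184500   0.391500   0.765000   0.345375]
  [ 0.143750   0.052125   0.062125   0.592250]
det(I−A) = Σ_j (I−A)_1j·C_1j = (0.90)(0.672625) + (-0.15)(0.168875) + (-0.10)(0.184500) + (-0.30)(0.143750) = 0.51845625
(I − A)⁻¹ = adj(I−A) / det(I−A) ≈
  [   1.2974     0.3139     0.2303     0.5451]
  [   0.3257     1.1790     0.1582     0.5420]
  [   0.3559     0.7551     1.4755     0.6662]
  [   0.2773     0.1005     0.1198     1.1423]
First solve x = (I − A)⁻¹ d = adj(I−A)·d / det(I−A); in particular x_2 = (0.168875·90 + 0.611250·45 + 0.082000·85 + 0.281000·190) / 0.51845625 = 103.065 / 0.51845625 ≈ 198.79209.
Intermediate flow from 1 to 2: z_12 = a_12 · x_2 = 0.15 × 103.065 / 0.51845625 = 15.45975 / 0.51845625 ≈ 29.819.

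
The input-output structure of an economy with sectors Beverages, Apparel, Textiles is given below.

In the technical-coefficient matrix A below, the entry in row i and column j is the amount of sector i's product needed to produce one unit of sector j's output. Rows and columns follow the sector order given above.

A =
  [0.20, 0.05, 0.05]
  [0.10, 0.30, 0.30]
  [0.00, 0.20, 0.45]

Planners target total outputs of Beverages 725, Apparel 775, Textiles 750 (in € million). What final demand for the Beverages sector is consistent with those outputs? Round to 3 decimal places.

d_1 = 503.750

I − A =
  [   0.80    -0.05    -0.05]
  [  -0.10     0.70    -0.30]
  [   0.00    -0.20     0.55]
d = (I − A) x:
  d_1 = (+0.80)·725 + (-0.05)·775 + (-0.05)·750 = 503.750
  d_2 = (-0.10)·725 + (+0.70)·775 + (-0.30)·750 = 245.000
  d_3 = (+0.00)·725 + (-0.20)·775 + (+0.55)·750 = 257.500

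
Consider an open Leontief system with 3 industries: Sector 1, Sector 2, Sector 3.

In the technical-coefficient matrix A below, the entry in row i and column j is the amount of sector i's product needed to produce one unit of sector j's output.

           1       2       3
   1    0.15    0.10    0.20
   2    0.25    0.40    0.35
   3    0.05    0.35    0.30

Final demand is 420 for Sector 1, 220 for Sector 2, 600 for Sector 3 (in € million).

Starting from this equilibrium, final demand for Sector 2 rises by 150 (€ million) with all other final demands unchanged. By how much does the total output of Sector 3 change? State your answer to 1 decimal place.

Δx_3 = 215.9

I − A =
  [   0.85    -0.10    -0.20]
  [  -0.25     0.60    -0.35]
  [  -0.05    -0.35     0.70]
Cofactors of I−A, C_ij = (−1)^(i+j)·(minor ij) (rows/columns in the sector order above):
  C_11 = (0.60)(0.70) − (-0.35)(-0.35) = 0.2975
  C_12 = −[(-0.25)(0.70) − (-0.35)(-0.05)] = 0.1925
  C_13 = (-0.25)(-0.35) − (0.60)(-0.05) = 0.1175
  C_21 = −[(-0.10)(0.70) − (-0.20)(-0.35)] = 0.1400
  C_22 = (0.85)(0.70) − (-0.20)(-0.05) = 0.5850
  C_23 = −[(0.85)(-0.35) − (-0.10)(-0.05)] = 0.3025
  C_31 = (-0.10)(-0.35) − (-0.20)(0.60) = 0.1550
  C_32 = −[(0.85)(-0.35) − (-0.20)(-0.25)] = 0.3475
  C_33 = (0.85)(0.60) − (-0.10)(-0.25) = 0.4850
det(I−A) = Σ_j (I−A)_1j·C_1j = (0.85)(0.2975) + (-0.10)(0.1925) + (-0.20)(0.1175) = 0.210125
adj(I−A) = Cᵀ =
  [ 0.2975   0.1400   0.1550]
  [ 0.1925   0.5850   0.3475]
  [ 0.1175   0.3025   0.4850]
(I − A)⁻¹ = adj(I−A) / det(I−A) ≈
  [   1.4158     0.6663     0.7377]
  [   0.9161     2.7841     1.6538]
  [   0.5592     1.4396     2.3081]
Δx = (I − A)⁻¹ Δd with Δd having +150 in the Sector 2 component and 0 elsewhere.
So Δx_3 = L_32 · (+150), where L_32 = adj(I−A)_32 / det(I−A) = 0.3025 / 0.210125.
Δx_3 = 0.3025 × (+150) / 0.210125 = 45.375 / 0.210125 ≈ 215.9.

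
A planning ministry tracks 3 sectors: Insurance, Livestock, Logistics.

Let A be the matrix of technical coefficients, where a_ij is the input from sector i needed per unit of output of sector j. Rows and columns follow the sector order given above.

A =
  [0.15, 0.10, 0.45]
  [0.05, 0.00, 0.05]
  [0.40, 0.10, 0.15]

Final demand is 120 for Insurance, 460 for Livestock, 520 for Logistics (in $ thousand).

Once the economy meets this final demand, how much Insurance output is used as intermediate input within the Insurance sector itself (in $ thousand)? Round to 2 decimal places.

z_11 = 112.64

I − A =
  [   0.85    -0.10    -0.45]
  [  -0.05     1.00    -0.05]
  [  -0.40    -0.10     0.85]
Cofactors of I−A, C_ij = (−1)^(i+j)·(minor ij) (rows/columns in the sector order above):
  C_11 = (1.00)(0.85) − (-0.05)(-0.10) = 0.8450
  C_12 = −[(-0.05)(0.85) − (-0.05)(-0.40)] = 0.0625
  C_13 = (-0.05)(-0.10) − (1.00)(-0.40) = 0.4050
  C_21 = −[(-0.10)(0.85) − (-0.45)(-0.10)] = 0.1300
  C_22 = (0.85)(0.85) − (-0.45)(-0.40) = 0.5425
  C_23 = −[(0.85)(-0.10) − (-0.10)(-0.40)] = 0.1250
  C_31 = (-0.10)(-0.05) − (-0.45)(1.00) = 0.4550
  C_32 = −[(0.85)(-0.05) − (-0.45)(-0.05)] = 0.0650
  C_33 = (0.85)(1.00) − (-0.10)(-0.05) = 0.8450
det(I−A) = Σ_j (I−A)_1j·C_1j = (0.85)(0.8450) + (-0.10)(0.0625) + (-0.45)(0.4050) = 0.52975
adj(I−A) = Cᵀ =
  [ 0.8450   0.1300   0.4550]
  [ 0.0625   0.5425   0.0650]
  [ 0.4050   0.1250   0.8450]
(I − A)⁻¹ = adj(I−A) / det(I−A) ≈
  [   1.5951     0.2454     0.8589]
  [   0.1180     1.0241     0.1227]
  [   0.7645     0.2360     1.5951]
First solve x = (I − A)⁻¹ d = adj(I−A)·d / det(I−A); in particular x_1 = (0.8450·120 + 0.1300·460 + 0.4550·520) / 0.52975 = 397.80 / 0.52975 ≈ 750.9202.
Intermediate flow from 1 to 1: z_11 = a_11 · x_1 = 0.15 × 397.80 / 0.52975 = 59.67 / 0.52975 ≈ 112.64.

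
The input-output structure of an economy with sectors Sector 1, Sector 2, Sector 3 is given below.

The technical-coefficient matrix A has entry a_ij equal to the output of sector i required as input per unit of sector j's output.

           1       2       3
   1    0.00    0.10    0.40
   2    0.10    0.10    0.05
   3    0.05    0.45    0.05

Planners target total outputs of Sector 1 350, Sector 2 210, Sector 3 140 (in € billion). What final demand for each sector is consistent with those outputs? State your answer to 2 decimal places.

d_1 = 273.00, d_2 = 147.00, d_3 = 21.00

I − A =
  [   1.00    -0.10    -0.40]
  [  -0.10     0.90    -0.05]
  [  -0.05    -0.45     0.95]
d = (I − A) x:
  d_1 = (+1.00)·350 + (-0.10)·210 + (-0.40)·140 = 273.00
  d_2 = (-0.10)·350 + (+0.90)·210 + (-0.05)·140 = 147.00
  d_3 = (-0.05)·350 + (-0.45)·210 + (+0.95)·140 = 21.00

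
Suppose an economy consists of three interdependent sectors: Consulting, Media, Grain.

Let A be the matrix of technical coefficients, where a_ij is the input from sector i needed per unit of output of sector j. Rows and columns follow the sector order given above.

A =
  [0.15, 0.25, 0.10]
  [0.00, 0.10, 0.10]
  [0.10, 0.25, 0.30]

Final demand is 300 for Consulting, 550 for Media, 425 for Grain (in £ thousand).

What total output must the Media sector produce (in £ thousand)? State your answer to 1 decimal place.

I − A =
  [   0.85    -0.25    -0.10]
  [   0.00     0.90    -0.10]
  [  -0.10    -0.25     0.70]
Cofactors of I−A, C_ij = (−1)^(i+j)·(minor ij) (rows/columns in the sector order above):
  C_11 = (0.90)(0.70) − (-0.10)(-0.25) = 0.6050
  C_12 = −[(0.00)(0.70) − (-0.10)(-0.10)] = 0.0100
  C_13 = (0.00)(-0.25) − (0.90)(-0.10) = 0.0900
  C_21 = −[(-0.25)(0.70) − (-0.10)(-0.25)] = 0.2000
  C_22 = (0.85)(0.70) − (-0.10)(-0.10) = 0.5850
  C_23 = −[(0.85)(-0.25) − (-0.25)(-0.10)] = 0.2375
  C_31 = (-0.25)(-0.10) − (-0.10)(0.90) = 0.1150
  C_32 = −[(0.85)(-0.10) − (-0.10)(0.00)] = 0.0850
  C_33 = (0.85)(0.90) − (-0.25)(0.00) = 0.7650
det(I−A) = Σ_j (I−A)_1j·C_1j = (0.85)(0.6050) + (-0.25)(0.0100) + (-0.10)(0.0900) = 0.50275
adj(I−A) = Cᵀ =
  [ 0.6050   0.2000   0.1150]
  [ 0.0100   0.5850   0.0850]
  [ 0.0900   0.2375   0.7650]
(I − A)⁻¹ = adj(I−A) / det(I−A) ≈
  [   1.2034     0.3978     0.2287]
  [   0.0199     1.1636     0.1691]
  [   0.1790     0.4724     1.5216]
x = (I − A)⁻¹ d = adj(I−A)·d / det(I−A), with det(I−A) = 0.50275:
  x_C = (0.6050·300 + 0.2000·550 + 0.1150·425) / 0.50275 = 340.375 / 0.50275 ≈ 677.0
  x_M = (0.0100·300 + 0.5850·550 + 0.0850·425) / 0.50275 = 360.875 / 0.50275 ≈ 717.8
  x_G = (0.0900·300 + 0.2375·550 + 0.7650·425) / 0.50275 = 482.75 / 0.50275 ≈ 960.2

x_M = 717.8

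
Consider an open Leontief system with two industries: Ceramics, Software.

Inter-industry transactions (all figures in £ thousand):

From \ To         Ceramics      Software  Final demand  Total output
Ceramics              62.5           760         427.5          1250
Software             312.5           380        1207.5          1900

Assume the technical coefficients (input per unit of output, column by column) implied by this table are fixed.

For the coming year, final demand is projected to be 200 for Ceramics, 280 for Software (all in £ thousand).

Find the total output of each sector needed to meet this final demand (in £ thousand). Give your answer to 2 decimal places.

Technical coefficients a_ij = z_ij / X_j:
  a_11 = 62.5/1250 = 0.05, a_21 = 312.5/1250 = 0.25
  a_12 = 760/1900 = 0.40, a_22 = 380/1900 = 0.20
I − A =
  [   0.95    -0.40]
  [  -0.25     0.80]
det(I−A) = (0.95)(0.80) − (-0.40)(-0.25) = 0.6600
adj(I−A) = [[0.80, 0.40], [0.25, 0.95]]
(I − A)⁻¹ = adj(I−A) / det(I−A) ≈
  [   1.2121     0.6061]
  [   0.3788     1.4394]
x = (I − A)⁻¹ d = adj(I−A)·d / det(I−A), with det(I−A) = 0.6600:
  x_1 = (0.80·200 + 0.40·280) / 0.6600 = 272.00 / 0.6600 ≈ 412.12
  x_2 = (0.25·200 + 0.95·280) / 0.6600 = 316.00 / 0.6600 ≈ 478.79

x_1 = 412.12, x_2 = 478.79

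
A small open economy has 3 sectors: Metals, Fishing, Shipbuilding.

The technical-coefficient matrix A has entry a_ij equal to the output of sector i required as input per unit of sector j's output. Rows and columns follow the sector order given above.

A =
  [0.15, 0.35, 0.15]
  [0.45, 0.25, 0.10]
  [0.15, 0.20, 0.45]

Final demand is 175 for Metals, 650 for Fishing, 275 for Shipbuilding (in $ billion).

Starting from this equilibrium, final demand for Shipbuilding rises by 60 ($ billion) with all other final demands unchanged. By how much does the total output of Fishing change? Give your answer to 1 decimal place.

I − A =
  [   0.85    -0.35    -0.15]
  [  -0.45     0.75    -0.10]
  [  -0.15    -0.20     0.55]
Cofactors of I−A, C_ij = (−1)^(i+j)·(minor ij) (rows/columns in the sector order above):
  C_11 = (0.75)(0.55) − (-0.10)(-0.20) = 0.3925
  C_12 = −[(-0.45)(0.55) − (-0.10)(-0.15)] = 0.2625
  C_13 = (-0.45)(-0.20) − (0.75)(-0.15) = 0.2025
  C_21 = −[(-0.35)(0.55) − (-0.15)(-0.20)] = 0.2225
  C_22 = (0.85)(0.55) − (-0.15)(-0.15) = 0.4450
  C_23 = −[(0.85)(-0.20) − (-0.35)(-0.15)] = 0.2225
  C_31 = (-0.35)(-0.10) − (-0.15)(0.75) = 0.1475
  C_32 = −[(0.85)(-0.10) − (-0.15)(-0.45)] = 0.1525
  C_33 = (0.85)(0.75) − (-0.35)(-0.45) = 0.4800
det(I−A) = Σ_j (I−A)_1j·C_1j = (0.85)(0.3925) + (-0.35)(0.2625) + (-0.15)(0.2025) = 0.211375
adj(I−A) = Cᵀ =
  [ 0.3925   0.2225   0.1475]
  [ 0.2625   0.4450   0.1525]
  [ 0.2025   0.2225   0.4800]
(I − A)⁻¹ = adj(I−A) / det(I−A) ≈
  [   1.8569     1.0526     0.6978]
  [   1.2419     2.1053     0.7215]
  [   0.9580     1.0526     2.2708]
Δx = (I − A)⁻¹ Δd with Δd having +60 in the Shipbuilding component and 0 elsewhere.
So Δx_F = L_FS · (+60), where L_FS = adj(I−A)_FS / det(I−A) = 0.1525 / 0.211375.
Δx_F = 0.1525 × (+60) / 0.211375 = 9.15 / 0.211375 ≈ 43.3.

Δx_F = 43.3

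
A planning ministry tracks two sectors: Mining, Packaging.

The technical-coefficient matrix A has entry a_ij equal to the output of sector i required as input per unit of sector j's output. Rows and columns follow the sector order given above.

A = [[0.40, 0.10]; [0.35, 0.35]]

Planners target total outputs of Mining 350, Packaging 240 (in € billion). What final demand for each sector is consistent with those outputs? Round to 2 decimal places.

d_1 = 186.00, d_2 = 33.50

I − A =
  [   0.60    -0.10]
  [  -0.35     0.65]
d = (I − A) x:
  d_1 = (+0.60)·350 + (-0.10)·240 = 186.00
  d_2 = (-0.35)·350 + (+0.65)·240 = 33.50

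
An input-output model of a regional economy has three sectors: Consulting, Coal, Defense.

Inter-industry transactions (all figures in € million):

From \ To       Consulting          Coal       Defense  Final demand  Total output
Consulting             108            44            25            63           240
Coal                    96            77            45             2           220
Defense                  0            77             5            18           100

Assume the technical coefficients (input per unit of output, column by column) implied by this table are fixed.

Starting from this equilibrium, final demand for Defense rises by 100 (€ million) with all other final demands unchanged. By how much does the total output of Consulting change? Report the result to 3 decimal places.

Δx_1 = 177.817

Technical coefficients a_ij = z_ij / X_j:
  a_11 = 108/240 = 0.45, a_21 = 96/240 = 0.40, a_31 = 0/240 = 0.00
  a_12 = 44/220 = 0.20, a_22 = 77/220 = 0.35, a_32 = 77/220 = 0.35
  a_13 = 25/100 = 0.25, a_23 = 45/100 = 0.45, a_33 = 5/100 = 0.05
I − A =
  [   0.55    -0.20    -0.25]
  [  -0.40     0.65    -0.45]
  [   0.00    -0.35     0.95]
Cofactors of I−A, C_ij = (−1)^(i+j)·(minor ij) (rows/columns in the sector order above):
  C_11 = (0.65)(0.95) − (-0.45)(-0.35) = 0.4600
  C_12 = −[(-0.40)(0.95) − (-0.45)(0.00)] = 0.3800
  C_13 = (-0.40)(-0.35) − (0.65)(0.00) = 0.1400
  C_21 = −[(-0.20)(0.95) − (-0.25)(-0.35)] = 0.2775
  C_22 = (0.55)(0.95) − (-0.25)(0.00) = 0.5225
  C_23 = −[(0.55)(-0.35) − (-0.20)(0.00)] = 0.1925
  C_31 = (-0.20)(-0.45) − (-0.25)(0.65) = 0.2525
  C_32 = −[(0.55)(-0.45) − (-0.25)(-0.40)] = 0.3475
  C_33 = (0.55)(0.65) − (-0.20)(-0.40) = 0.2775
det(I−A) = Σ_j (I−A)_1j·C_1j = (0.55)(0.4600) + (-0.20)(0.3800) + (-0.25)(0.1400) = 0.1420
adj(I−A) = Cᵀ =
  [ 0.4600   0.2775   0.2525]
  [ 0.3800   0.5225   0.3475]
  [ 0.1400   0.1925   0.2775]
(I − A)⁻¹ = adj(I−A) / det(I−A) ≈
  [   3.2394     1.9542     1.7782]
  [   2.6761     3.6796     2.4472]
  [   0.9859     1.3556     1.9542]
Δx = (I − A)⁻¹ Δd with Δd having +100 in the Defense component and 0 elsewhere.
So Δx_1 = L_13 · (+100), where L_13 = adj(I−A)_13 / det(I−A) = 0.2525 / 0.1420.
Δx_1 = 0.2525 × (+100) / 0.1420 = 25.25 / 0.1420 ≈ 177.817.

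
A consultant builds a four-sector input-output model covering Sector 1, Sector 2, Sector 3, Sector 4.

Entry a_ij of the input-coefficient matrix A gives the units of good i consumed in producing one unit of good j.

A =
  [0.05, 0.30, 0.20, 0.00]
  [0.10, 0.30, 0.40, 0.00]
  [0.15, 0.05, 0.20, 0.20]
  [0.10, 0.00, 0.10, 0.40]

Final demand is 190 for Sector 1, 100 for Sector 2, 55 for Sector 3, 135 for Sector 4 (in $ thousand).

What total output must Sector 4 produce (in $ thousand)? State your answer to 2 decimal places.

I − A =
  [   0.95    -0.30    -0.20     0.00]
  [  -0.10     0.70    -0.40     0.00]
  [  -0.15    -0.05     0.80    -0.20]
  [  -0.10     0.00    -0.10     0.60]
Compute the cofactors C_ij = (−1)^(i+j)·(3×3 minor ij) of I−A; the adjugate is their transpose:
adj(I−A) = Cᵀ =
  [ 0.31000   0.14400   0.15600   0.05200]
  [ 0.09000   0.41500   0.24000   0.08000]
  [ 0.08000   0.06150   0.38100   0.12700]
  [ 0.06500   0.03425   0.08950   0.44900]
det(I−A) = Σ_j (I−A)_1j·C_1j = (0.95)(0.31000) + (-0.30)(0.09000) + (-0.20)(0.08000) + (0.00)(0.06500) = 0.2515
(I − A)⁻¹ = adj(I−A) / det(I−A) ≈
  [   1.2326     0.5726     0.6203     0.2068]
  [   0.3579     1.6501     0.9543     0.3181]
  [   0.3181     0.2445     1.5149     0.5050]
  [   0.2584     0.1362     0.3559     1.7853]
x = (I − A)⁻¹ d = adj(I−A)·d / det(I−A), with det(I−A) = 0.2515:
  x_1 = (0.31000·190 + 0.14400·100 + 0.15600·55 + 0.05200·135) / 0.2515 = 88.90 / 0.2515 ≈ 353.48
  x_2 = (0.09000·190 + 0.41500·100 + 0.24000·55 + 0.08000·135) / 0.2515 = 82.60 / 0.2515 ≈ 328.43
  x_3 = (0.08000·190 + 0.06150·100 + 0.38100·55 + 0.12700·135) / 0.2515 = 59.45 / 0.2515 ≈ 236.38
  x_4 = (0.06500·190 + 0.03425·100 + 0.08950·55 + 0.44900·135) / 0.2515 = 81.3125 / 0.2515 ≈ 323.31

x_4 = 323.31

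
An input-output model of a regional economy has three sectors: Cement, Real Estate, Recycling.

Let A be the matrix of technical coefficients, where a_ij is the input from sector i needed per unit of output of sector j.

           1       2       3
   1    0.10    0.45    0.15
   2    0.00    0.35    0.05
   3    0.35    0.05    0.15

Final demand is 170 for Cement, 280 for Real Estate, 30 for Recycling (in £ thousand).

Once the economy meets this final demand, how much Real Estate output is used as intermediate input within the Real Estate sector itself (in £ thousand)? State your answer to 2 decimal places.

z_22 = 157.48

I − A =
  [   0.90    -0.45    -0.15]
  [   0.00     0.65    -0.05]
  [  -0.35    -0.05     0.85]
Cofactors of I−A, C_ij = (−1)^(i+j)·(minor ij) (rows/columns in the sector order above):
  C_11 = (0.65)(0.85) − (-0.05)(-0.05) = 0.5500
  C_12 = −[(0.00)(0.85) − (-0.05)(-0.35)] = 0.0175
  C_13 = (0.00)(-0.05) − (0.65)(-0.35) = 0.2275
  C_21 = −[(-0.45)(0.85) − (-0.15)(-0.05)] = 0.3900
  C_22 = (0.90)(0.85) − (-0.15)(-0.35) = 0.7125
  C_23 = −[(0.90)(-0.05) − (-0.45)(-0.35)] = 0.2025
  C_31 = (-0.45)(-0.05) − (-0.15)(0.65) = 0.1200
  C_32 = −[(0.90)(-0.05) − (-0.15)(0.00)] = 0.0450
  C_33 = (0.90)(0.65) − (-0.45)(0.00) = 0.5850
det(I−A) = Σ_j (I−A)_1j·C_1j = (0.90)(0.5500) + (-0.45)(0.0175) + (-0.15)(0.2275) = 0.4530
adj(I−A) = Cᵀ =
  [ 0.5500   0.3900   0.1200]
  [ 0.0175   0.7125   0.0450]
  [ 0.2275   0.2025   0.5850]
(I − A)⁻¹ = adj(I−A) / det(I−A) ≈
  [   1.2141     0.8609     0.2649]
  [   0.0386     1.5728     0.0993]
  [   0.5022     0.4470     1.2914]
First solve x = (I − A)⁻¹ d = adj(I−A)·d / det(I−A); in particular x_2 = (0.0175·170 + 0.7125·280 + 0.0450·30) / 0.4530 = 203.825 / 0.4530 ≈ 449.9448.
Intermediate flow from 2 to 2: z_22 = a_22 · x_2 = 0.35 × 203.825 / 0.4530 = 71.33875 / 0.4530 ≈ 157.48.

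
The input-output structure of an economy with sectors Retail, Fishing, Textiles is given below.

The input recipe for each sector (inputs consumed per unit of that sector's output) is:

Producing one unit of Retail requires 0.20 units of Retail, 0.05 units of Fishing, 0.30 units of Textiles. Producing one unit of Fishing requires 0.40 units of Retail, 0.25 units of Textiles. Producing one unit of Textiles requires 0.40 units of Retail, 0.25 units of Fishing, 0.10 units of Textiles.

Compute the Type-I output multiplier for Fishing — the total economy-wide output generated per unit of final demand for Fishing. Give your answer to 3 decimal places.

I − A =
  [   0.80    -0.40    -0.40]
  [  -0.05     1.00    -0.25]
  [  -0.30    -0.25     0.90]
Cofactors of I−A, C_ij = (−1)^(i+j)·(minor ij) (rows/columns in the sector order above):
  C_11 = (1.00)(0.90) − (-0.25)(-0.25) = 0.8375
  C_12 = −[(-0.05)(0.90) − (-0.25)(-0.30)] = 0.1200
  C_13 = (-0.05)(-0.25) − (1.00)(-0.30) = 0.3125
  C_21 = −[(-0.40)(0.90) − (-0.40)(-0.25)] = 0.4600
  C_22 = (0.80)(0.90) − (-0.40)(-0.30) = 0.6000
  C_23 = −[(0.80)(-0.25) − (-0.40)(-0.30)] = 0.3200
  C_31 = (-0.40)(-0.25) − (-0.40)(1.00) = 0.5000
  C_32 = −[(0.80)(-0.25) − (-0.40)(-0.05)] = 0.2200
  C_33 = (0.80)(1.00) − (-0.40)(-0.05) = 0.7800
det(I−A) = Σ_j (I−A)_1j·C_1j = (0.80)(0.8375) + (-0.40)(0.1200) + (-0.40)(0.3125) = 0.4970
adj(I−A) = Cᵀ =
  [ 0.8375   0.4600   0.5000]
  [ 0.1200   0.6000   0.2200]
  [ 0.3125   0.3200   0.7800]
(I − A)⁻¹ = adj(I−A) / det(I−A) ≈
  [   1.6851     0.9256     1.0060]
  [   0.2414     1.2072     0.4427]
  [   0.6288     0.6439     1.5694]
The output multiplier for sector j is the column-j sum of the Leontief inverse (I − A)⁻¹ = adj(I−A) / det(I−A).
Column 2 of adj(I−A): (0.4600, 0.6000, 0.3200); det(I−A) = 0.4970.
m_2 = (0.4600 + 0.6000 + 0.3200) / 0.4970 = 1.38 / 0.4970 ≈ 2.777.

m_2 = 2.777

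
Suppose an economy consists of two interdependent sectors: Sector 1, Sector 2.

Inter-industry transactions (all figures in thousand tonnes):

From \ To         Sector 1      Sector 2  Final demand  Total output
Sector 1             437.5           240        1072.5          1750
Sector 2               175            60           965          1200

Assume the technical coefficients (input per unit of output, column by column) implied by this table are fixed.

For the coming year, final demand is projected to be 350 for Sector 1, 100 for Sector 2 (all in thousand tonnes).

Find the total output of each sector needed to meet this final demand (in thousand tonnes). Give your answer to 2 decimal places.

Technical coefficients a_ij = z_ij / X_j:
  a_11 = 437.5/1750 = 0.25, a_21 = 175/1750 = 0.10
  a_12 = 240/1200 = 0.20, a_22 = 60/1200 = 0.05
I − A =
  [   0.75    -0.20]
  [  -0.10     0.95]
det(I−A) = (0.75)(0.95) − (-0.20)(-0.10) = 0.6925
adj(I−A) = [[0.95, 0.20], [0.10, 0.75]]
(I − A)⁻¹ = adj(I−A) / det(I−A) ≈
  [   1.3718     0.2888]
  [   0.1444     1.0830]
x = (I − A)⁻¹ d = adj(I−A)·d / det(I−A), with det(I−A) = 0.6925:
  x_1 = (0.95·350 + 0.20·100) / 0.6925 = 352.50 / 0.6925 ≈ 509.03
  x_2 = (0.10·350 + 0.75·100) / 0.6925 = 110.00 / 0.6925 ≈ 158.84

x_1 = 509.03, x_2 = 158.84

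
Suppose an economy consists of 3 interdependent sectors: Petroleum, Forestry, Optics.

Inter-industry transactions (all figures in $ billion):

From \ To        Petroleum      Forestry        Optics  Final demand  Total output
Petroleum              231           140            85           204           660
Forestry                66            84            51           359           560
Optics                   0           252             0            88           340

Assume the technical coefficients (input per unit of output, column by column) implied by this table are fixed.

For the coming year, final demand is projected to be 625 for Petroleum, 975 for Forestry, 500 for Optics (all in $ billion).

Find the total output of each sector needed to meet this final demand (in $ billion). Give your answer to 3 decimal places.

Technical coefficients a_ij = z_ij / X_j:
  a_PP = 231/660 = 0.35, a_FP = 66/660 = 0.10, a_OP = 0/660 = 0.00
  a_PF = 140/560 = 0.25, a_FF = 84/560 = 0.15, a_OF = 252/560 = 0.45
  a_PO = 85/340 = 0.25, a_FO = 51/340 = 0.15, a_OO = 0/340 = 0.00
I − A =
  [   0.65    -0.25    -0.25]
  [  -0.10     0.85    -0.15]
  [   0.00    -0.45     1.00]
Cofactors of I−A, C_ij = (−1)^(i+j)·(minor ij) (rows/columns in the sector order above):
  C_11 = (0.85)(1.00) − (-0.15)(-0.45) = 0.7825
  C_12 = −[(-0.10)(1.00) − (-0.15)(0.00)] = 0.1000
  C_13 = (-0.10)(-0.45) − (0.85)(0.00) = 0.0450
  C_21 = −[(-0.25)(1.00) − (-0.25)(-0.45)] = 0.3625
  C_22 = (0.65)(1.00) − (-0.25)(0.00) = 0.6500
  C_23 = −[(0.65)(-0.45) − (-0.25)(0.00)] = 0.2925
  C_31 = (-0.25)(-0.15) − (-0.25)(0.85) = 0.2500
  C_32 = −[(0.65)(-0.15) − (-0.25)(-0.10)] = 0.1225
  C_33 = (0.65)(0.85) − (-0.25)(-0.10) = 0.5275
det(I−A) = Σ_j (I−A)_1j·C_1j = (0.65)(0.7825) + (-0.25)(0.1000) + (-0.25)(0.0450) = 0.472375
adj(I−A) = Cᵀ =
  [ 0.7825   0.3625   0.2500]
  [ 0.1000   0.6500   0.1225]
  [ 0.0450   0.2925   0.5275]
(I − A)⁻¹ = adj(I−A) / det(I−A) ≈
  [   1.6565     0.7674     0.5292]
  [   0.2117     1.3760     0.2593]
  [   0.0953     0.6192     1.1167]
x = (I − A)⁻¹ d = adj(I−A)·d / det(I−A), with det(I−A) = 0.472375:
  x_P = (0.7825·625 + 0.3625·975 + 0.2500·500) / 0.472375 = 967.50 / 0.472375 ≈ 2048.161
  x_F = (0.1000·625 + 0.6500·975 + 0.1225·500) / 0.472375 = 757.50 / 0.472375 ≈ 1603.599
  x_O = (0.0450·625 + 0.2925·975 + 0.5275·500) / 0.472375 = 577.0625 / 0.472375 ≈ 1221.619

x_P = 2048.161, x_F = 1603.599, x_O = 1221.619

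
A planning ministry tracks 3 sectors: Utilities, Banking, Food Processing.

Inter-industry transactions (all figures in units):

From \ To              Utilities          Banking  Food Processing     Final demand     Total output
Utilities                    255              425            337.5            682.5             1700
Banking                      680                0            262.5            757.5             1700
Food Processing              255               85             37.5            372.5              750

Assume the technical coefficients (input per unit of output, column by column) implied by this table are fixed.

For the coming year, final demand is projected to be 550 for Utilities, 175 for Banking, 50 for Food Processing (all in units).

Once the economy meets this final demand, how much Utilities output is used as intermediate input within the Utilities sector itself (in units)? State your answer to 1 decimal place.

z_11 = 144.4

Technical coefficients a_ij = z_ij / X_j:
  a_11 = 255/1700 = 0.15, a_21 = 680/1700 = 0.40, a_31 = 255/1700 = 0.15
  a_12 = 425/1700 = 0.25, a_22 = 0/1700 = 0.00, a_32 = 85/1700 = 0.05
  a_13 = 337.5/750 = 0.45, a_23 = 262.5/750 = 0.35, a_33 = 37.5/750 = 0.05
I − A =
  [   0.85    -0.25    -0.45]
  [  -0.40     1.00    -0.35]
  [  -0.15    -0.05     0.95]
Cofactors of I−A, C_ij = (−1)^(i+j)·(minor ij) (rows/columns in the sector order above):
  C_11 = (1.00)(0.95) − (-0.35)(-0.05) = 0.9325
  C_12 = −[(-0.40)(0.95) − (-0.35)(-0.15)] = 0.4325
  C_13 = (-0.40)(-0.05) − (1.00)(-0.15) = 0.1700
  C_21 = −[(-0.25)(0.95) − (-0.45)(-0.05)] = 0.2600
  C_22 = (0.85)(0.95) − (-0.45)(-0.15) = 0.7400
  C_23 = −[(0.85)(-0.05) − (-0.25)(-0.15)] = 0.0800
  C_31 = (-0.25)(-0.35) − (-0.45)(1.00) = 0.5375
  C_32 = −[(0.85)(-0.35) − (-0.45)(-0.40)] = 0.4775
  C_33 = (0.85)(1.00) − (-0.25)(-0.40) = 0.7500
det(I−A) = Σ_j (I−A)_1j·C_1j = (0.85)(0.9325) + (-0.25)(0.4325) + (-0.45)(0.1700) = 0.6080
adj(I−A) = Cᵀ =
  [ 0.9325   0.2600   0.5375]
  [ 0.4325   0.7400   0.4775]
  [ 0.1700   0.0800   0.7500]
(I − A)⁻¹ = adj(I−A) / det(I−A) ≈
  [   1.5337     0.4276     0.8840]
  [   0.7113     1.2171     0.7854]
  [   0.2796     0.1316     1.2336]
First solve x = (I − A)⁻¹ d = adj(I−A)·d / det(I−A); in particular x_1 = (0.9325·550 + 0.2600·175 + 0.5375·50) / 0.6080 = 585.25 / 0.6080 ≈ 962.582.
Intermediate flow from 1 to 1: z_11 = a_11 · x_1 = 0.15 × 585.25 / 0.6080 = 87.7875 / 0.6080 ≈ 144.4.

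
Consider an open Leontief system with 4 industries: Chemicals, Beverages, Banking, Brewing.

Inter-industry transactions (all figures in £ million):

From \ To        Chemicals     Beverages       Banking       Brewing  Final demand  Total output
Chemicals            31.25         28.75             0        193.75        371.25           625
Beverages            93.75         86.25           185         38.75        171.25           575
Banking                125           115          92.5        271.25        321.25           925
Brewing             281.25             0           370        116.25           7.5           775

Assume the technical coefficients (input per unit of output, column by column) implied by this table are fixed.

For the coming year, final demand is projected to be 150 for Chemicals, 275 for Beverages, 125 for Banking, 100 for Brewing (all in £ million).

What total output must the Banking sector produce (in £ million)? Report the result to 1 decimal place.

Technical coefficients a_ij = z_ij / X_j:
  a_11 = 31.25/625 = 0.05, a_21 = 93.75/625 = 0.15, a_31 = 125/625 = 0.20, a_41 = 281.25/625 = 0.45
  a_12 = 28.75/575 = 0.05, a_22 = 86.25/575 = 0.15, a_32 = 115/575 = 0.20, a_42 = 0/575 = 0.00
  a_13 = 0/925 = 0.00, a_23 = 185/925 = 0.20, a_33 = 92.5/925 = 0.10, a_43 = 370/925 = 0.40
  a_14 = 193.75/775 = 0.25, a_24 = 38.75/775 = 0.05, a_34 = 271.25/775 = 0.35, a_44 = 116.25/775 = 0.15
I − A =
  [   0.95    -0.05     0.00    -0.25]
  [  -0.15     0.85    -0.20    -0.05]
  [  -0.20    -0.20     0.90    -0.35]
  [  -0.45     0.00    -0.40     0.85]
Compute the cofactors C_ij = (−1)^(i+j)·(3×3 minor ij) of I−A; the adjugate is their transpose:
adj(I−A) = Cᵀ =
  [ 0.493250   0.051250   0.094500   0.187000]
  [ 0.183500   0.472500   0.173000   0.153000]
  [ 0.308375   0.155375   0.583250   0.340000]
  [ 0.406250   0.100250   0.324500   0.680000]
det(I−A) = Σ_j (I−A)_1j·C_1j = (0.95)(0.493250) + (-0.05)(0.183500) + (0.00)(0.308375) + (-0.25)(0.406250) = 0.35785
(I − A)⁻¹ = adj(I−A) / det(I−A) ≈
  [   1.3784     0.1432     0.2641     0.5226]
  [   0.5128     1.3204     0.4834     0.4276]
  [   0.8617     0.4342     1.6299     0.9501]
  [   1.1353     0.2801     0.9068     1.9002]
x = (I − A)⁻¹ d = adj(I−A)·d / det(I−A), with det(I−A) = 0.35785:
  x_1 = (0.493250·150 + 0.051250·275 + 0.094500·125 + 0.187000·100) / 0.35785 = 118.59375 / 0.35785 ≈ 331.4
  x_2 = (0.183500·150 + 0.472500·275 + 0.173000·125 + 0.153000·100) / 0.35785 = 194.3875 / 0.35785 ≈ 543.2
  x_3 = (0.308375·150 + 0.155375·275 + 0.583250·125 + 0.340000·100) / 0.35785 = 195.890625 / 0.35785 ≈ 547.4
  x_4 = (0.406250·150 + 0.100250·275 + 0.324500·125 + 0.680000·100) / 0.35785 = 197.06875 / 0.35785 ≈ 550.7

x_3 = 547.4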